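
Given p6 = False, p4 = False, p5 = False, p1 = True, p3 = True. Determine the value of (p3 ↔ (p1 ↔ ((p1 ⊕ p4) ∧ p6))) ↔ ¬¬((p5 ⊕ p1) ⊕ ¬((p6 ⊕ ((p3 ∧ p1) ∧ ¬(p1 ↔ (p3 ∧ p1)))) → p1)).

p1 ⊕ p4 = True ⊕ False = True
(p1 ⊕ p4) ∧ p6 = True ∧ False = False
p1 ↔ ((p1 ⊕ p4) ∧ p6) = True ↔ False = False
p3 ↔ (p1 ↔ ((p1 ⊕ p4) ∧ p6)) = True ↔ False = False
p5 ⊕ p1 = False ⊕ True = True
p3 ∧ p1 = True ∧ True = True
p3 ∧ p1 = True ∧ True = True
p1 ↔ (p3 ∧ p1) = True ↔ True = True
¬(p1 ↔ (p3 ∧ p1)) = ¬True = False
(p3 ∧ p1) ∧ ¬(p1 ↔ (p3 ∧ p1)) = True ∧ False = False
p6 ⊕ ((p3 ∧ p1) ∧ ¬(p1 ↔ (p3 ∧ p1))) = False ⊕ False = False
(p6 ⊕ ((p3 ∧ p1) ∧ ¬(p1 ↔ (p3 ∧ p1)))) → p1 = False → True = True
¬((p6 ⊕ ((p3 ∧ p1) ∧ ¬(p1 ↔ (p3 ∧ p1)))) → p1) = ¬True = False
(p5 ⊕ p1) ⊕ ¬((p6 ⊕ ((p3 ∧ p1) ∧ ¬(p1 ↔ (p3 ∧ p1)))) → p1) = True ⊕ False = True
¬((p5 ⊕ p1) ⊕ ¬((p6 ⊕ ((p3 ∧ p1) ∧ ¬(p1 ↔ (p3 ∧ p1)))) → p1)) = ¬True = False
¬¬((p5 ⊕ p1) ⊕ ¬((p6 ⊕ ((p3 ∧ p1) ∧ ¬(p1 ↔ (p3 ∧ p1)))) → p1)) = ¬False = True
(p3 ↔ (p1 ↔ ((p1 ⊕ p4) ∧ p6))) ↔ ¬¬((p5 ⊕ p1) ⊕ ¬((p6 ⊕ ((p3 ∧ p1) ∧ ¬(p1 ↔ (p3 ∧ p1)))) → p1)) = False ↔ True = False

False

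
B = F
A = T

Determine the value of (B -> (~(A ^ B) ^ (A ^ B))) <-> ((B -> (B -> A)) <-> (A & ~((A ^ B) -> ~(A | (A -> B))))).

T

Substituting B=F, A=T:
A ^ B = T ^ F = T
~(A ^ B) = ~T = F
A ^ B = T ^ F = T
~(A ^ B) ^ (A ^ B) = F ^ T = T
B -> (~(A ^ B) ^ (A ^ B)) = F -> T = T
B -> A = F -> T = T
B -> (B -> A) = F -> T = T
A ^ B = T ^ F = T
A -> B = T -> F = F
A | (A -> B) = T | F = T
~(A | (A -> B)) = ~T = F
(A ^ B) -> ~(A | (A -> B)) = T -> F = F
~((A ^ B) -> ~(A | (A -> B))) = ~F = T
A & ~((A ^ B) -> ~(A | (A -> B))) = T & T = T
(B -> (B -> A)) <-> (A & ~((A ^ B) -> ~(A | (A -> B)))) = T <-> T = T
(B -> (~(A ^ B) ^ (A ^ B))) <-> ((B -> (B -> A)) <-> (A & ~((A ^ B) -> ~(A | (A -> B))))) = T <-> T = T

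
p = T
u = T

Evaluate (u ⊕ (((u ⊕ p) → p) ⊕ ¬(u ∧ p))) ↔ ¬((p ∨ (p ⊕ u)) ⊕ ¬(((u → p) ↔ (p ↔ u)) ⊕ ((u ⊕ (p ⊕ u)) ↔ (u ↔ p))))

u ⊕ p = T ⊕ T = F
(u ⊕ p) → p = F → T = T
u ∧ p = T ∧ T = T
¬(u ∧ p) = ¬T = F
((u ⊕ p) → p) ⊕ ¬(u ∧ p) = T ⊕ F = T
u ⊕ (((u ⊕ p) → p) ⊕ ¬(u ∧ p)) = T ⊕ T = F
p ⊕ u = T ⊕ T = F
p ∨ (p ⊕ u) = T ∨ F = T
u → p = T → T = T
p ↔ u = T ↔ T = T
(u → p) ↔ (p ↔ u) = T ↔ T = T
p ⊕ u = T ⊕ T = F
u ⊕ (p ⊕ u) = T ⊕ F = T
u ↔ p = T ↔ T = T
(u ⊕ (p ⊕ u)) ↔ (u ↔ p) = T ↔ T = T
((u → p) ↔ (p ↔ u)) ⊕ ((u ⊕ (p ⊕ u)) ↔ (u ↔ p)) = T ⊕ T = F
¬(((u → p) ↔ (p ↔ u)) ⊕ ((u ⊕ (p ⊕ u)) ↔ (u ↔ p))) = ¬F = T
(p ∨ (p ⊕ u)) ⊕ ¬(((u → p) ↔ (p ↔ u)) ⊕ ((u ⊕ (p ⊕ u)) ↔ (u ↔ p))) = T ⊕ T = F
¬((p ∨ (p ⊕ u)) ⊕ ¬(((u → p) ↔ (p ↔ u)) ⊕ ((u ⊕ (p ⊕ u)) ↔ (u ↔ p)))) = ¬F = T
(u ⊕ (((u ⊕ p) → p) ⊕ ¬(u ∧ p))) ↔ ¬((p ∨ (p ⊕ u)) ⊕ ¬(((u → p) ↔ (p ↔ u)) ⊕ ((u ⊕ (p ⊕ u)) ↔ (u ↔ p)))) = F ↔ T = F

F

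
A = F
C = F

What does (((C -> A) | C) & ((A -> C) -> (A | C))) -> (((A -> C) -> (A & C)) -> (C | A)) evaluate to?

T

C -> A = F -> F = T
(C -> A) | C = T | F = T
A -> C = F -> F = T
A | C = F | F = F
(A -> C) -> (A | C) = T -> F = F
((C -> A) | C) & ((A -> C) -> (A | C)) = T & F = F
A -> C = F -> F = T
A & C = F & F = F
(A -> C) -> (A & C) = T -> F = F
C | A = F | F = F
((A -> C) -> (A & C)) -> (C | A) = F -> F = T
(((C -> A) | C) & ((A -> C) -> (A | C))) -> (((A -> C) -> (A & C)) -> (C | A)) = F -> T = T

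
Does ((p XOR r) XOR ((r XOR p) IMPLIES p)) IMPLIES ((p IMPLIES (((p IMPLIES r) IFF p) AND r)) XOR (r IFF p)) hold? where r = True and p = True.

False

p XOR r = True XOR True = False
r XOR p = True XOR True = False
(r XOR p) IMPLIES p = False IMPLIES True = True
(p XOR r) XOR ((r XOR p) IMPLIES p) = False XOR True = True
p IMPLIES r = True IMPLIES True = True
(p IMPLIES r) IFF p = True IFF True = True
((p IMPLIES r) IFF p) AND r = True AND True = True
p IMPLIES (((p IMPLIES r) IFF p) AND r) = True IMPLIES True = True
r IFF p = True IFF True = True
(p IMPLIES (((p IMPLIES r) IFF p) AND r)) XOR (r IFF p) = True XOR True = False
((p XOR r) XOR ((r XOR p) IMPLIES p)) IMPLIES ((p IMPLIES (((p IMPLIES r) IFF p) AND r)) XOR (r IFF p)) = True IMPLIES False = False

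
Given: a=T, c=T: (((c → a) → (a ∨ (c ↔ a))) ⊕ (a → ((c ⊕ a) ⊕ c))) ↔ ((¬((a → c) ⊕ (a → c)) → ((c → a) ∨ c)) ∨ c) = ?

c → a = T → T = T
c ↔ a = T ↔ T = T
a ∨ (c ↔ a) = T ∨ T = T
(c → a) → (a ∨ (c ↔ a)) = T → T = T
c ⊕ a = T ⊕ T = F
(c ⊕ a) ⊕ c = F ⊕ T = T
a → ((c ⊕ a) ⊕ c) = T → T = T
((c → a) → (a ∨ (c ↔ a))) ⊕ (a → ((c ⊕ a) ⊕ c)) = T ⊕ T = F
a → c = T → T = T
a → c = T → T = T
(a → c) ⊕ (a → c) = T ⊕ T = F
¬((a → c) ⊕ (a → c)) = ¬F = T
c → a = T → T = T
(c → a) ∨ c = T ∨ T = T
¬((a → c) ⊕ (a → c)) → ((c → a) ∨ c) = T → T = T
(¬((a → c) ⊕ (a → c)) → ((c → a) ∨ c)) ∨ c = T ∨ T = T
(((c → a) → (a ∨ (c ↔ a))) ⊕ (a → ((c ⊕ a) ⊕ c))) ↔ ((¬((a → c) ⊕ (a → c)) → ((c → a) ∨ c)) ∨ c) = F ↔ T = F

F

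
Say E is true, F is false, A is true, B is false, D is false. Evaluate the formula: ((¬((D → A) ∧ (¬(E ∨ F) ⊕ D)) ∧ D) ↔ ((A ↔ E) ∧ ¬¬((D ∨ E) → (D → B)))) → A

True

Substituting E=True, F=False, A=True, B=False, D=False:
D → A = False → True = True
E ∨ F = True ∨ False = True
¬(E ∨ F) = ¬True = False
¬(E ∨ F) ⊕ D = False ⊕ False = False
(D → A) ∧ (¬(E ∨ F) ⊕ D) = True ∧ False = False
¬((D → A) ∧ (¬(E ∨ F) ⊕ D)) = ¬False = True
¬((D → A) ∧ (¬(E ∨ F) ⊕ D)) ∧ D = True ∧ False = False
A ↔ E = True ↔ True = True
D ∨ E = False ∨ True = True
D → B = False → False = True
(D ∨ E) → (D → B) = True → True = True
¬((D ∨ E) → (D → B)) = ¬True = False
¬¬((D ∨ E) → (D → B)) = ¬False = True
(A ↔ E) ∧ ¬¬((D ∨ E) → (D → B)) = True ∧ True = True
(¬((D → A) ∧ (¬(E ∨ F) ⊕ D)) ∧ D) ↔ ((A ↔ E) ∧ ¬¬((D ∨ E) → (D → B))) = False ↔ True = False
((¬((D → A) ∧ (¬(E ∨ F) ⊕ D)) ∧ D) ↔ ((A ↔ E) ∧ ¬¬((D ∨ E) → (D → B)))) → A = False → True = True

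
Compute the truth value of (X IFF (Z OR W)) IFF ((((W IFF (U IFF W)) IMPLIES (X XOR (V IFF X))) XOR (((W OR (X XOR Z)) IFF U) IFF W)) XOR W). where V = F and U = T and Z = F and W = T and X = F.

Z OR W = F OR T = T
X IFF (Z OR W) = F IFF T = F
U IFF W = T IFF T = T
W IFF (U IFF W) = T IFF T = T
V IFF X = F IFF F = T
X XOR (V IFF X) = F XOR T = T
(W IFF (U IFF W)) IMPLIES (X XOR (V IFF X)) = T IMPLIES T = T
X XOR Z = F XOR F = F
W OR (X XOR Z) = T OR F = T
(W OR (X XOR Z)) IFF U = T IFF T = T
((W OR (X XOR Z)) IFF U) IFF W = T IFF T = T
((W IFF (U IFF W)) IMPLIES (X XOR (V IFF X))) XOR (((W OR (X XOR Z)) IFF U) IFF W) = T XOR T = F
(((W IFF (U IFF W)) IMPLIES (X XOR (V IFF X))) XOR (((W OR (X XOR Z)) IFF U) IFF W)) XOR W = F XOR T = T
(X IFF (Z OR W)) IFF ((((W IFF (U IFF W)) IMPLIES (X XOR (V IFF X))) XOR (((W OR (X XOR Z)) IFF U) IFF W)) XOR W) = F IFF T = F

F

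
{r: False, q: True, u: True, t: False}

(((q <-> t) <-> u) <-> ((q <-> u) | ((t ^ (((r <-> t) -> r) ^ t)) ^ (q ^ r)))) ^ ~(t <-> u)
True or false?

True

Substituting r=False, q=True, u=True, t=False:
q <-> t = True <-> False = False
(q <-> t) <-> u = False <-> True = False
q <-> u = True <-> True = True
r <-> t = False <-> False = True
(r <-> t) -> r = True -> False = False
((r <-> t) -> r) ^ t = False ^ False = False
t ^ (((r <-> t) -> r) ^ t) = False ^ False = False
q ^ r = True ^ False = True
(t ^ (((r <-> t) -> r) ^ t)) ^ (q ^ r) = False ^ True = True
(q <-> u) | ((t ^ (((r <-> t) -> r) ^ t)) ^ (q ^ r)) = True | True = True
((q <-> t) <-> u) <-> ((q <-> u) | ((t ^ (((r <-> t) -> r) ^ t)) ^ (q ^ r))) = False <-> True = False
t <-> u = False <-> True = False
~(t <-> u) = ~False = True
(((q <-> t) <-> u) <-> ((q <-> u) | ((t ^ (((r <-> t) -> r) ^ t)) ^ (q ^ r)))) ^ ~(t <-> u) = False ^ True = True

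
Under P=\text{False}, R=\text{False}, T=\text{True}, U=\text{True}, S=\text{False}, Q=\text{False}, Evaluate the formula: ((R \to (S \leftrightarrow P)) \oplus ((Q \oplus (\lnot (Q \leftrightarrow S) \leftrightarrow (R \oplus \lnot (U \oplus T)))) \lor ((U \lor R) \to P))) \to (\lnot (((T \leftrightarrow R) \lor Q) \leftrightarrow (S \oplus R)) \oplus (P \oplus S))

Substituting P=\text{False}, R=\text{False}, T=\text{True}, U=\text{True}, S=\text{False}, Q=\text{False}:
S \leftrightarrow P = \text{False} \leftrightarrow \text{False} = \text{True}
R \to (S \leftrightarrow P) = \text{False} \to \text{True} = \text{True}
Q \leftrightarrow S = \text{False} \leftrightarrow \text{False} = \text{True}
\lnot (Q \leftrightarrow S) = \lnot \text{True} = \text{False}
U \oplus T = \text{True} \oplus \text{True} = \text{False}
\lnot (U \oplus T) = \lnot \text{False} = \text{True}
R \oplus \lnot (U \oplus T) = \text{False} \oplus \text{True} = \text{True}
\lnot (Q \leftrightarrow S) \leftrightarrow (R \oplus \lnot (U \oplus T)) = \text{False} \leftrightarrow \text{True} = \text{False}
Q \oplus (\lnot (Q \leftrightarrow S) \leftrightarrow (R \oplus \lnot (U \oplus T))) = \text{False} \oplus \text{False} = \text{False}
U \lor R = \text{True} \lor \text{False} = \text{True}
(U \lor R) \to P = \text{True} \to \text{False} = \text{False}
(Q \oplus (\lnot (Q \leftrightarrow S) \leftrightarrow (R \oplus \lnot (U \oplus T)))) \lor ((U \lor R) \to P) = \text{False} \lor \text{False} = \text{False}
(R \to (S \leftrightarrow P)) \oplus ((Q \oplus (\lnot (Q \leftrightarrow S) \leftrightarrow (R \oplus \lnot (U \oplus T)))) \lor ((U \lor R) \to P)) = \text{True} \oplus \text{False} = \text{True}
T \leftrightarrow R = \text{True} \leftrightarrow \text{False} = \text{False}
(T \leftrightarrow R) \lor Q = \text{False} \lor \text{False} = \text{False}
S \oplus R = \text{False} \oplus \text{False} = \text{False}
((T \leftrightarrow R) \lor Q) \leftrightarrow (S \oplus R) = \text{False} \leftrightarrow \text{False} = \text{True}
\lnot (((T \leftrightarrow R) \lor Q) \leftrightarrow (S \oplus R)) = \lnot \text{True} = \text{False}
P \oplus S = \text{False} \oplus \text{False} = \text{False}
\lnot (((T \leftrightarrow R) \lor Q) \leftrightarrow (S \oplus R)) \oplus (P \oplus S) = \text{False} \oplus \text{False} = \text{False}
((R \to (S \leftrightarrow P)) \oplus ((Q \oplus (\lnot (Q \leftrightarrow S) \leftrightarrow (R \oplus \lnot (U \oplus T)))) \lor ((U \lor R) \to P))) \to (\lnot (((T \leftrightarrow R) \lor Q) \leftrightarrow (S \oplus R)) \oplus (P \oplus S)) = \text{True} \to \text{False} = \text{False}

\text{False}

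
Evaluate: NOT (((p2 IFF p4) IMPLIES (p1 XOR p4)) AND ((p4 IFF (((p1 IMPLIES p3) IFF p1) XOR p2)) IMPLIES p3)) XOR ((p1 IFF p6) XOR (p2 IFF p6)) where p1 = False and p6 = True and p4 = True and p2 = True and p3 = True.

True

p2 IFF p4 = True IFF True = True
p1 XOR p4 = False XOR True = True
(p2 IFF p4) IMPLIES (p1 XOR p4) = True IMPLIES True = True
p1 IMPLIES p3 = False IMPLIES True = True
(p1 IMPLIES p3) IFF p1 = True IFF False = False
((p1 IMPLIES p3) IFF p1) XOR p2 = False XOR True = True
p4 IFF (((p1 IMPLIES p3) IFF p1) XOR p2) = True IFF True = True
(p4 IFF (((p1 IMPLIES p3) IFF p1) XOR p2)) IMPLIES p3 = True IMPLIES True = True
((p2 IFF p4) IMPLIES (p1 XOR p4)) AND ((p4 IFF (((p1 IMPLIES p3) IFF p1) XOR p2)) IMPLIES p3) = True AND True = True
NOT (((p2 IFF p4) IMPLIES (p1 XOR p4)) AND ((p4 IFF (((p1 IMPLIES p3) IFF p1) XOR p2)) IMPLIES p3)) = NOT True = False
p1 IFF p6 = False IFF True = False
p2 IFF p6 = True IFF True = True
(p1 IFF p6) XOR (p2 IFF p6) = False XOR True = True
NOT (((p2 IFF p4) IMPLIES (p1 XOR p4)) AND ((p4 IFF (((p1 IMPLIES p3) IFF p1) XOR p2)) IMPLIES p3)) XOR ((p1 IFF p6) XOR (p2 IFF p6)) = False XOR True = True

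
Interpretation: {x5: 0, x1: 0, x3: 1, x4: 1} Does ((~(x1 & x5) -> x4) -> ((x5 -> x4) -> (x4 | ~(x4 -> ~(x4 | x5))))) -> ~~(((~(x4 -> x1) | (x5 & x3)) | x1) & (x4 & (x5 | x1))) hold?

0

Substituting x5=0, x1=0, x3=1, x4=1:
x1 & x5 = 0 & 0 = 0
~(x1 & x5) = ~0 = 1
~(x1 & x5) -> x4 = 1 -> 1 = 1
x5 -> x4 = 0 -> 1 = 1
x4 | x5 = 1 | 0 = 1
~(x4 | x5) = ~1 = 0
x4 -> ~(x4 | x5) = 1 -> 0 = 0
~(x4 -> ~(x4 | x5)) = ~0 = 1
x4 | ~(x4 -> ~(x4 | x5)) = 1 | 1 = 1
(x5 -> x4) -> (x4 | ~(x4 -> ~(x4 | x5))) = 1 -> 1 = 1
(~(x1 & x5) -> x4) -> ((x5 -> x4) -> (x4 | ~(x4 -> ~(x4 | x5)))) = 1 -> 1 = 1
x4 -> x1 = 1 -> 0 = 0
~(x4 -> x1) = ~0 = 1
x5 & x3 = 0 & 1 = 0
~(x4 -> x1) | (x5 & x3) = 1 | 0 = 1
(~(x4 -> x1) | (x5 & x3)) | x1 = 1 | 0 = 1
x5 | x1 = 0 | 0 = 0
x4 & (x5 | x1) = 1 & 0 = 0
((~(x4 -> x1) | (x5 & x3)) | x1) & (x4 & (x5 | x1)) = 1 & 0 = 0
~(((~(x4 -> x1) | (x5 & x3)) | x1) & (x4 & (x5 | x1))) = ~0 = 1
~~(((~(x4 -> x1) | (x5 & x3)) | x1) & (x4 & (x5 | x1))) = ~1 = 0
((~(x1 & x5) -> x4) -> ((x5 -> x4) -> (x4 | ~(x4 -> ~(x4 | x5))))) -> ~~(((~(x4 -> x1) | (x5 & x3)) | x1) & (x4 & (x5 | x1))) = 1 -> 0 = 0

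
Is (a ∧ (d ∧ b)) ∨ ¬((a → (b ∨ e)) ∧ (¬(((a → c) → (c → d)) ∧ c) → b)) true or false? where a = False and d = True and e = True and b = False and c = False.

d ∧ b = True ∧ False = False
a ∧ (d ∧ b) = False ∧ False = False
b ∨ e = False ∨ True = True
a → (b ∨ e) = False → True = True
a → c = False → False = True
c → d = False → True = True
(a → c) → (c → d) = True → True = True
((a → c) → (c → d)) ∧ c = True ∧ False = False
¬(((a → c) → (c → d)) ∧ c) = ¬False = True
¬(((a → c) → (c → d)) ∧ c) → b = True → False = False
(a → (b ∨ e)) ∧ (¬(((a → c) → (c → d)) ∧ c) → b) = True ∧ False = False
¬((a → (b ∨ e)) ∧ (¬(((a → c) → (c → d)) ∧ c) → b)) = ¬False = True
(a ∧ (d ∧ b)) ∨ ¬((a → (b ∨ e)) ∧ (¬(((a → c) → (c → d)) ∧ c) → b)) = False ∨ True = True

True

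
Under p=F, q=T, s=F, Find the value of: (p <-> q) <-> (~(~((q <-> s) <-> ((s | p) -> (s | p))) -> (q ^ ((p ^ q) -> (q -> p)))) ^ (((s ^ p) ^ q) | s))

F

p <-> q = F <-> T = F
q <-> s = T <-> F = F
s | p = F | F = F
s | p = F | F = F
(s | p) -> (s | p) = F -> F = T
(q <-> s) <-> ((s | p) -> (s | p)) = F <-> T = F
~((q <-> s) <-> ((s | p) -> (s | p))) = ~F = T
p ^ q = F ^ T = T
q -> p = T -> F = F
(p ^ q) -> (q -> p) = T -> F = F
q ^ ((p ^ q) -> (q -> p)) = T ^ F = T
~((q <-> s) <-> ((s | p) -> (s | p))) -> (q ^ ((p ^ q) -> (q -> p))) = T -> T = T
~(~((q <-> s) <-> ((s | p) -> (s | p))) -> (q ^ ((p ^ q) -> (q -> p)))) = ~T = F
s ^ p = F ^ F = F
(s ^ p) ^ q = F ^ T = T
((s ^ p) ^ q) | s = T | F = T
~(~((q <-> s) <-> ((s | p) -> (s | p))) -> (q ^ ((p ^ q) -> (q -> p)))) ^ (((s ^ p) ^ q) | s) = F ^ T = T
(p <-> q) <-> (~(~((q <-> s) <-> ((s | p) -> (s | p))) -> (q ^ ((p ^ q) -> (q -> p)))) ^ (((s ^ p) ^ q) | s)) = F <-> T = F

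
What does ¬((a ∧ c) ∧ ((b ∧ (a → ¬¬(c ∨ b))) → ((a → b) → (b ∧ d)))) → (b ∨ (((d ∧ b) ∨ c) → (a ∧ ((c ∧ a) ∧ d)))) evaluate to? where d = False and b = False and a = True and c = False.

Substituting d=False, b=False, a=True, c=False:
a ∧ c = True ∧ False = False
c ∨ b = False ∨ False = False
¬(c ∨ b) = ¬False = True
¬¬(c ∨ b) = ¬True = False
a → ¬¬(c ∨ b) = True → False = False
b ∧ (a → ¬¬(c ∨ b)) = False ∧ False = False
a → b = True → False = False
b ∧ d = False ∧ False = False
(a → b) → (b ∧ d) = False → False = True
(b ∧ (a → ¬¬(c ∨ b))) → ((a → b) → (b ∧ d)) = False → True = True
(a ∧ c) ∧ ((b ∧ (a → ¬¬(c ∨ b))) → ((a → b) → (b ∧ d))) = False ∧ True = False
¬((a ∧ c) ∧ ((b ∧ (a → ¬¬(c ∨ b))) → ((a → b) → (b ∧ d)))) = ¬False = True
d ∧ b = False ∧ False = False
(d ∧ b) ∨ c = False ∨ False = False
c ∧ a = False ∧ True = False
(c ∧ a) ∧ d = False ∧ False = False
a ∧ ((c ∧ a) ∧ d) = True ∧ False = False
((d ∧ b) ∨ c) → (a ∧ ((c ∧ a) ∧ d)) = False → False = True
b ∨ (((d ∧ b) ∨ c) → (a ∧ ((c ∧ a) ∧ d))) = False ∨ True = True
¬((a ∧ c) ∧ ((b ∧ (a → ¬¬(c ∨ b))) → ((a → b) → (b ∧ d)))) → (b ∨ (((d ∧ b) ∨ c) → (a ∧ ((c ∧ a) ∧ d)))) = True → True = True

True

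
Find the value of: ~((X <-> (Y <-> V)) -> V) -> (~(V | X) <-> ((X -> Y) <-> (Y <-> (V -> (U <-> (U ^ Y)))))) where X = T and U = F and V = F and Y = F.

F

Y <-> V = F <-> F = T
X <-> (Y <-> V) = T <-> T = T
(X <-> (Y <-> V)) -> V = T -> F = F
~((X <-> (Y <-> V)) -> V) = ~F = T
V | X = F | T = T
~(V | X) = ~T = F
X -> Y = T -> F = F
U ^ Y = F ^ F = F
U <-> (U ^ Y) = F <-> F = T
V -> (U <-> (U ^ Y)) = F -> T = T
Y <-> (V -> (U <-> (U ^ Y))) = F <-> T = F
(X -> Y) <-> (Y <-> (V -> (U <-> (U ^ Y)))) = F <-> F = T
~(V | X) <-> ((X -> Y) <-> (Y <-> (V -> (U <-> (U ^ Y))))) = F <-> T = F
~((X <-> (Y <-> V)) -> V) -> (~(V | X) <-> ((X -> Y) <-> (Y <-> (V -> (U <-> (U ^ Y)))))) = T -> F = F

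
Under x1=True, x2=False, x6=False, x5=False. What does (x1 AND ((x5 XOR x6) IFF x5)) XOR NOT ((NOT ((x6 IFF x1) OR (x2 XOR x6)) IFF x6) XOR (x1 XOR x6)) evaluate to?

True

Substituting x1=True, x2=False, x6=False, x5=False:
x5 XOR x6 = False XOR False = False
(x5 XOR x6) IFF x5 = False IFF False = True
x1 AND ((x5 XOR x6) IFF x5) = True AND True = True
x6 IFF x1 = False IFF True = False
x2 XOR x6 = False XOR False = False
(x6 IFF x1) OR (x2 XOR x6) = False OR False = False
NOT ((x6 IFF x1) OR (x2 XOR x6)) = NOT False = True
NOT ((x6 IFF x1) OR (x2 XOR x6)) IFF x6 = True IFF False = False
x1 XOR x6 = True XOR False = True
(NOT ((x6 IFF x1) OR (x2 XOR x6)) IFF x6) XOR (x1 XOR x6) = False XOR True = True
NOT ((NOT ((x6 IFF x1) OR (x2 XOR x6)) IFF x6) XOR (x1 XOR x6)) = NOT True = False
(x1 AND ((x5 XOR x6) IFF x5)) XOR NOT ((NOT ((x6 IFF x1) OR (x2 XOR x6)) IFF x6) XOR (x1 XOR x6)) = True XOR False = True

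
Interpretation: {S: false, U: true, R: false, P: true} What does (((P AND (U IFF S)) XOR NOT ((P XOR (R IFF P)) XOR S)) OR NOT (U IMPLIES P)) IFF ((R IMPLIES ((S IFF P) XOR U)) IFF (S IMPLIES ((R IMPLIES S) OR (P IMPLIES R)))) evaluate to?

U IFF S = true IFF false = false
P AND (U IFF S) = true AND false = false
R IFF P = false IFF true = false
P XOR (R IFF P) = true XOR false = true
(P XOR (R IFF P)) XOR S = true XOR false = true
NOT ((P XOR (R IFF P)) XOR S) = NOT true = false
(P AND (U IFF S)) XOR NOT ((P XOR (R IFF P)) XOR S) = false XOR false = false
U IMPLIES P = true IMPLIES true = true
NOT (U IMPLIES P) = NOT true = false
((P AND (U IFF S)) XOR NOT ((P XOR (R IFF P)) XOR S)) OR NOT (U IMPLIES P) = false OR false = false
S IFF P = false IFF true = false
(S IFF P) XOR U = false XOR true = true
R IMPLIES ((S IFF P) XOR U) = false IMPLIES true = true
R IMPLIES S = false IMPLIES false = true
P IMPLIES R = true IMPLIES false = false
(R IMPLIES S) OR (P IMPLIES R) = true OR false = true
S IMPLIES ((R IMPLIES S) OR (P IMPLIES R)) = false IMPLIES true = true
(R IMPLIES ((S IFF P) XOR U)) IFF (S IMPLIES ((R IMPLIES S) OR (P IMPLIES R))) = true IFF true = true
(((P AND (U IFF S)) XOR NOT ((P XOR (R IFF P)) XOR S)) OR NOT (U IMPLIES P)) IFF ((R IMPLIES ((S IFF P) XOR U)) IFF (S IMPLIES ((R IMPLIES S) OR (P IMPLIES R)))) = false IFF true = false

false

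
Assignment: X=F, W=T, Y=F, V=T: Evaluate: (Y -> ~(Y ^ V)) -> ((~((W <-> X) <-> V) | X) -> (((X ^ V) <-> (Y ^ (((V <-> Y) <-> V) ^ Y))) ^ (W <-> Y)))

Substituting X=F, W=T, Y=F, V=T:
Y ^ V = F ^ T = T
~(Y ^ V) = ~T = F
Y -> ~(Y ^ V) = F -> F = T
W <-> X = T <-> F = F
(W <-> X) <-> V = F <-> T = F
~((W <-> X) <-> V) = ~F = T
~((W <-> X) <-> V) | X = T | F = T
X ^ V = F ^ T = T
V <-> Y = T <-> F = F
(V <-> Y) <-> V = F <-> T = F
((V <-> Y) <-> V) ^ Y = F ^ F = F
Y ^ (((V <-> Y) <-> V) ^ Y) = F ^ F = F
(X ^ V) <-> (Y ^ (((V <-> Y) <-> V) ^ Y)) = T <-> F = F
W <-> Y = T <-> F = F
((X ^ V) <-> (Y ^ (((V <-> Y) <-> V) ^ Y))) ^ (W <-> Y) = F ^ F = F
(~((W <-> X) <-> V) | X) -> (((X ^ V) <-> (Y ^ (((V <-> Y) <-> V) ^ Y))) ^ (W <-> Y)) = T -> F = F
(Y -> ~(Y ^ V)) -> ((~((W <-> X) <-> V) | X) -> (((X ^ V) <-> (Y ^ (((V <-> Y) <-> V) ^ Y))) ^ (W <-> Y))) = T -> F = F

F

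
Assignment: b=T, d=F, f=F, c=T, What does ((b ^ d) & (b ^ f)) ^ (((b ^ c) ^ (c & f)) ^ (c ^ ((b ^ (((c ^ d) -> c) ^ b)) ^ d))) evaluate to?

b ^ d = T ^ F = T
b ^ f = T ^ F = T
(b ^ d) & (b ^ f) = T & T = T
b ^ c = T ^ T = F
c & f = T & F = F
(b ^ c) ^ (c & f) = F ^ F = F
c ^ d = T ^ F = T
(c ^ d) -> c = T -> T = T
((c ^ d) -> c) ^ b = T ^ T = F
b ^ (((c ^ d) -> c) ^ b) = T ^ F = T
(b ^ (((c ^ d) -> c) ^ b)) ^ d = T ^ F = T
c ^ ((b ^ (((c ^ d) -> c) ^ b)) ^ d) = T ^ T = F
((b ^ c) ^ (c & f)) ^ (c ^ ((b ^ (((c ^ d) -> c) ^ b)) ^ d)) = F ^ F = F
((b ^ d) & (b ^ f)) ^ (((b ^ c) ^ (c & f)) ^ (c ^ ((b ^ (((c ^ d) -> c) ^ b)) ^ d))) = T ^ F = T

T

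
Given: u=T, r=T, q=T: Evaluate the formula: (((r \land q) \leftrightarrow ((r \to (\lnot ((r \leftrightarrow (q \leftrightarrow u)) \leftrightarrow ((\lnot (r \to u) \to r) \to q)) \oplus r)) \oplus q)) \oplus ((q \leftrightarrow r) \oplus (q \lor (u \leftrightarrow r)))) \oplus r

T

r \land q = T \land T = T
q \leftrightarrow u = T \leftrightarrow T = T
r \leftrightarrow (q \leftrightarrow u) = T \leftrightarrow T = T
r \to u = T \to T = T
\lnot (r \to u) = \lnot T = F
\lnot (r \to u) \to r = F \to T = T
(\lnot (r \to u) \to r) \to q = T \to T = T
(r \leftrightarrow (q \leftrightarrow u)) \leftrightarrow ((\lnot (r \to u) \to r) \to q) = T \leftrightarrow T = T
\lnot ((r \leftrightarrow (q \leftrightarrow u)) \leftrightarrow ((\lnot (r \to u) \to r) \to q)) = \lnot T = F
\lnot ((r \leftrightarrow (q \leftrightarrow u)) \leftrightarrow ((\lnot (r \to u) \to r) \to q)) \oplus r = F \oplus T = T
r \to (\lnot ((r \leftrightarrow (q \leftrightarrow u)) \leftrightarrow ((\lnot (r \to u) \to r) \to q)) \oplus r) = T \to T = T
(r \to (\lnot ((r \leftrightarrow (q \leftrightarrow u)) \leftrightarrow ((\lnot (r \to u) \to r) \to q)) \oplus r)) \oplus q = T \oplus T = F
(r \land q) \leftrightarrow ((r \to (\lnot ((r \leftrightarrow (q \leftrightarrow u)) \leftrightarrow ((\lnot (r \to u) \to r) \to q)) \oplus r)) \oplus q) = T \leftrightarrow F = F
q \leftrightarrow r = T \leftrightarrow T = T
u \leftrightarrow r = T \leftrightarrow T = T
q \lor (u \leftrightarrow r) = T \lor T = T
(q \leftrightarrow r) \oplus (q \lor (u \leftrightarrow r)) = T \oplus T = F
((r \land q) \leftrightarrow ((r \to (\lnot ((r \leftrightarrow (q \leftrightarrow u)) \leftrightarrow ((\lnot (r \to u) \to r) \to q)) \oplus r)) \oplus q)) \oplus ((q \leftrightarrow r) \oplus (q \lor (u \leftrightarrow r))) = F \oplus F = F
(((r \land q) \leftrightarrow ((r \to (\lnot ((r \leftrightarrow (q \leftrightarrow u)) \leftrightarrow ((\lnot (r \to u) \to r) \to q)) \oplus r)) \oplus q)) \oplus ((q \leftrightarrow r) \oplus (q \lor (u \leftrightarrow r)))) \oplus r = F \oplus T = T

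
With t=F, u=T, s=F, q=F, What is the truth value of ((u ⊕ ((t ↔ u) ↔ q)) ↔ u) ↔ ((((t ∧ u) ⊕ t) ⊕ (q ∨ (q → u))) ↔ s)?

T

Substituting t=F, u=T, s=F, q=F:
t ↔ u = F ↔ T = F
(t ↔ u) ↔ q = F ↔ F = T
u ⊕ ((t ↔ u) ↔ q) = T ⊕ T = F
(u ⊕ ((t ↔ u) ↔ q)) ↔ u = F ↔ T = F
t ∧ u = F ∧ T = F
(t ∧ u) ⊕ t = F ⊕ F = F
q → u = F → T = T
q ∨ (q → u) = F ∨ T = T
((t ∧ u) ⊕ t) ⊕ (q ∨ (q → u)) = F ⊕ T = T
(((t ∧ u) ⊕ t) ⊕ (q ∨ (q → u))) ↔ s = T ↔ F = F
((u ⊕ ((t ↔ u) ↔ q)) ↔ u) ↔ ((((t ∧ u) ⊕ t) ⊕ (q ∨ (q → u))) ↔ s) = F ↔ F = T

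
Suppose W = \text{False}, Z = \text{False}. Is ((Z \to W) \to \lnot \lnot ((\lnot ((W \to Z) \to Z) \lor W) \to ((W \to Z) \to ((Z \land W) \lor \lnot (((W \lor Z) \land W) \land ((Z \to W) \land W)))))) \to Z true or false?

Substituting W=\text{False}, Z=\text{False}:
Z \to W = \text{False} \to \text{False} = \text{True}
W \to Z = \text{False} \to \text{False} = \text{True}
(W \to Z) \to Z = \text{True} \to \text{False} = \text{False}
\lnot ((W \to Z) \to Z) = \lnot \text{False} = \text{True}
\lnot ((W \to Z) \to Z) \lor W = \text{True} \lor \text{False} = \text{True}
W \to Z = \text{False} \to \text{False} = \text{True}
Z \land W = \text{False} \land \text{False} = \text{False}
W \lor Z = \text{False} \lor \text{False} = \text{False}
(W \lor Z) \land W = \text{False} \land \text{False} = \text{False}
Z \to W = \text{False} \to \text{False} = \text{True}
(Z \to W) \land W = \text{True} \land \text{False} = \text{False}
((W \lor Z) \land W) \land ((Z \to W) \land W) = \text{False} \land \text{False} = \text{False}
\lnot (((W \lor Z) \land W) \land ((Z \to W) \land W)) = \lnot \text{False} = \text{True}
(Z \land W) \lor \lnot (((W \lor Z) \land W) \land ((Z \to W) \land W)) = \text{False} \lor \text{True} = \text{True}
(W \to Z) \to ((Z \land W) \lor \lnot (((W \lor Z) \land W) \land ((Z \to W) \land W))) = \text{True} \to \text{True} = \text{True}
(\lnot ((W \to Z) \to Z) \lor W) \to ((W \to Z) \to ((Z \land W) \lor \lnot (((W \lor Z) \land W) \land ((Z \to W) \land W)))) = \text{True} \to \text{True} = \text{True}
\lnot ((\lnot ((W \to Z) \to Z) \lor W) \to ((W \to Z) \to ((Z \land W) \lor \lnot (((W \lor Z) \land W) \land ((Z \to W) \land W))))) = \lnot \text{True} = \text{False}
\lnot \lnot ((\lnot ((W \to Z) \to Z) \lor W) \to ((W \to Z) \to ((Z \land W) \lor \lnot (((W \lor Z) \land W) \land ((Z \to W) \land W))))) = \lnot \text{False} = \text{True}
(Z \to W) \to \lnot \lnot ((\lnot ((W \to Z) \to Z) \lor W) \to ((W \to Z) \to ((Z \land W) \lor \lnot (((W \lor Z) \land W) \land ((Z \to W) \land W))))) = \text{True} \to \text{True} = \text{True}
((Z \to W) \to \lnot \lnot ((\lnot ((W \to Z) \to Z) \lor W) \to ((W \to Z) \to ((Z \land W) \lor \lnot (((W \lor Z) \land W) \land ((Z \to W) \land W)))))) \to Z = \text{True} \to \text{False} = \text{False}

\text{False}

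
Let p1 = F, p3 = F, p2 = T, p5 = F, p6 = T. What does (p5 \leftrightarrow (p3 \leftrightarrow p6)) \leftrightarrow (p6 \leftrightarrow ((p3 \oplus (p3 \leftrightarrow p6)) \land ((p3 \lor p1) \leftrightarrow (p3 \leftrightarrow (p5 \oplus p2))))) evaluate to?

F

p3 \leftrightarrow p6 = F \leftrightarrow T = F
p5 \leftrightarrow (p3 \leftrightarrow p6) = F \leftrightarrow F = T
p3 \leftrightarrow p6 = F \leftrightarrow T = F
p3 \oplus (p3 \leftrightarrow p6) = F \oplus F = F
p3 \lor p1 = F \lor F = F
p5 \oplus p2 = F \oplus T = T
p3 \leftrightarrow (p5 \oplus p2) = F \leftrightarrow T = F
(p3 \lor p1) \leftrightarrow (p3 \leftrightarrow (p5 \oplus p2)) = F \leftrightarrow F = T
(p3 \oplus (p3 \leftrightarrow p6)) \land ((p3 \lor p1) \leftrightarrow (p3 \leftrightarrow (p5 \oplus p2))) = F \land T = F
p6 \leftrightarrow ((p3 \oplus (p3 \leftrightarrow p6)) \land ((p3 \lor p1) \leftrightarrow (p3 \leftrightarrow (p5 \oplus p2)))) = T \leftrightarrow F = F
(p5 \leftrightarrow (p3 \leftrightarrow p6)) \leftrightarrow (p6 \leftrightarrow ((p3 \oplus (p3 \leftrightarrow p6)) \land ((p3 \lor p1) \leftrightarrow (p3 \leftrightarrow (p5 \oplus p2))))) = T \leftrightarrow F = F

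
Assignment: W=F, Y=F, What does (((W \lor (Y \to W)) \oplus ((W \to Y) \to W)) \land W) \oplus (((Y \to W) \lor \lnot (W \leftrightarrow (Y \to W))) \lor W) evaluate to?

T

Y \to W = F \to F = T
W \lor (Y \to W) = F \lor T = T
W \to Y = F \to F = T
(W \to Y) \to W = T \to F = F
(W \lor (Y \to W)) \oplus ((W \to Y) \to W) = T \oplus F = T
((W \lor (Y \to W)) \oplus ((W \to Y) \to W)) \land W = T \land F = F
Y \to W = F \to F = T
Y \to W = F \to F = T
W \leftrightarrow (Y \to W) = F \leftrightarrow T = F
\lnot (W \leftrightarrow (Y \to W)) = \lnot F = T
(Y \to W) \lor \lnot (W \leftrightarrow (Y \to W)) = T \lor T = T
((Y \to W) \lor \lnot (W \leftrightarrow (Y \to W))) \lor W = T \lor F = T
(((W \lor (Y \to W)) \oplus ((W \to Y) \to W)) \land W) \oplus (((Y \to W) \lor \lnot (W \leftrightarrow (Y \to W))) \lor W) = F \oplus T = T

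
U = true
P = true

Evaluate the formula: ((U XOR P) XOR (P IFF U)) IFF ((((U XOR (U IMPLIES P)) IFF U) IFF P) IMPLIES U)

U XOR P = true XOR true = false
P IFF U = true IFF true = true
(U XOR P) XOR (P IFF U) = false XOR true = true
U IMPLIES P = true IMPLIES true = true
U XOR (U IMPLIES P) = true XOR true = false
(U XOR (U IMPLIES P)) IFF U = false IFF true = false
((U XOR (U IMPLIES P)) IFF U) IFF P = false IFF true = false
(((U XOR (U IMPLIES P)) IFF U) IFF P) IMPLIES U = false IMPLIES true = true
((U XOR P) XOR (P IFF U)) IFF ((((U XOR (U IMPLIES P)) IFF U) IFF P) IMPLIES U) = true IFF true = true

true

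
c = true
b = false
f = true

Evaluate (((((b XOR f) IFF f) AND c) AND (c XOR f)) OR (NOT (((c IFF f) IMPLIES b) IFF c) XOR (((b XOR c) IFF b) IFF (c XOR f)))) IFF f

false

b XOR f = false XOR true = true
(b XOR f) IFF f = true IFF true = true
((b XOR f) IFF f) AND c = true AND true = true
c XOR f = true XOR true = false
(((b XOR f) IFF f) AND c) AND (c XOR f) = true AND false = false
c IFF f = true IFF true = true
(c IFF f) IMPLIES b = true IMPLIES false = false
((c IFF f) IMPLIES b) IFF c = false IFF true = false
NOT (((c IFF f) IMPLIES b) IFF c) = NOT false = true
b XOR c = false XOR true = true
(b XOR c) IFF b = true IFF false = false
c XOR f = true XOR true = false
((b XOR c) IFF b) IFF (c XOR f) = false IFF false = true
NOT (((c IFF f) IMPLIES b) IFF c) XOR (((b XOR c) IFF b) IFF (c XOR f)) = true XOR true = false
((((b XOR f) IFF f) AND c) AND (c XOR f)) OR (NOT (((c IFF f) IMPLIES b) IFF c) XOR (((b XOR c) IFF b) IFF (c XOR f))) = false OR false = false
(((((b XOR f) IFF f) AND c) AND (c XOR f)) OR (NOT (((c IFF f) IMPLIES b) IFF c) XOR (((b XOR c) IFF b) IFF (c XOR f)))) IFF f = false IFF true = false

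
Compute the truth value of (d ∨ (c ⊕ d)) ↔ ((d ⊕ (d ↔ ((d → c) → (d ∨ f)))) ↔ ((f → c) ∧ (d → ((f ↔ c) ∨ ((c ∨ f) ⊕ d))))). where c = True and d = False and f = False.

True

c ⊕ d = True ⊕ False = True
d ∨ (c ⊕ d) = False ∨ True = True
d → c = False → True = True
d ∨ f = False ∨ False = False
(d → c) → (d ∨ f) = True → False = False
d ↔ ((d → c) → (d ∨ f)) = False ↔ False = True
d ⊕ (d ↔ ((d → c) → (d ∨ f))) = False ⊕ True = True
f → c = False → True = True
f ↔ c = False ↔ True = False
c ∨ f = True ∨ False = True
(c ∨ f) ⊕ d = True ⊕ False = True
(f ↔ c) ∨ ((c ∨ f) ⊕ d) = False ∨ True = True
d → ((f ↔ c) ∨ ((c ∨ f) ⊕ d)) = False → True = True
(f → c) ∧ (d → ((f ↔ c) ∨ ((c ∨ f) ⊕ d))) = True ∧ True = True
(d ⊕ (d ↔ ((d → c) → (d ∨ f)))) ↔ ((f → c) ∧ (d → ((f ↔ c) ∨ ((c ∨ f) ⊕ d)))) = True ↔ True = True
(d ∨ (c ⊕ d)) ↔ ((d ⊕ (d ↔ ((d → c) → (d ∨ f)))) ↔ ((f → c) ∧ (d → ((f ↔ c) ∨ ((c ∨ f) ⊕ d))))) = True ↔ True = True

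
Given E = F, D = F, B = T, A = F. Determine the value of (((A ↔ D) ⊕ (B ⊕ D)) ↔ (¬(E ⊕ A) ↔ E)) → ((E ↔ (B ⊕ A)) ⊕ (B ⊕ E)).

T

A ↔ D = F ↔ F = T
B ⊕ D = T ⊕ F = T
(A ↔ D) ⊕ (B ⊕ D) = T ⊕ T = F
E ⊕ A = F ⊕ F = F
¬(E ⊕ A) = ¬F = T
¬(E ⊕ A) ↔ E = T ↔ F = F
((A ↔ D) ⊕ (B ⊕ D)) ↔ (¬(E ⊕ A) ↔ E) = F ↔ F = T
B ⊕ A = T ⊕ F = T
E ↔ (B ⊕ A) = F ↔ T = F
B ⊕ E = T ⊕ F = T
(E ↔ (B ⊕ A)) ⊕ (B ⊕ E) = F ⊕ T = T
(((A ↔ D) ⊕ (B ⊕ D)) ↔ (¬(E ⊕ A) ↔ E)) → ((E ↔ (B ⊕ A)) ⊕ (B ⊕ E)) = T → T = T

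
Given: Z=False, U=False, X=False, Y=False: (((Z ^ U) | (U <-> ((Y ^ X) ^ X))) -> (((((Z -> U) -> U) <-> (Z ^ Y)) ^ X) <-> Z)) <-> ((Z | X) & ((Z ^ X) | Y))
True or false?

True

Z ^ U = False ^ False = False
Y ^ X = False ^ False = False
(Y ^ X) ^ X = False ^ False = False
U <-> ((Y ^ X) ^ X) = False <-> False = True
(Z ^ U) | (U <-> ((Y ^ X) ^ X)) = False | True = True
Z -> U = False -> False = True
(Z -> U) -> U = True -> False = False
Z ^ Y = False ^ False = False
((Z -> U) -> U) <-> (Z ^ Y) = False <-> False = True
(((Z -> U) -> U) <-> (Z ^ Y)) ^ X = True ^ False = True
((((Z -> U) -> U) <-> (Z ^ Y)) ^ X) <-> Z = True <-> False = False
((Z ^ U) | (U <-> ((Y ^ X) ^ X))) -> (((((Z -> U) -> U) <-> (Z ^ Y)) ^ X) <-> Z) = True -> False = False
Z | X = False | False = False
Z ^ X = False ^ False = False
(Z ^ X) | Y = False | False = False
(Z | X) & ((Z ^ X) | Y) = False & False = False
(((Z ^ U) | (U <-> ((Y ^ X) ^ X))) -> (((((Z -> U) -> U) <-> (Z ^ Y)) ^ X) <-> Z)) <-> ((Z | X) & ((Z ^ X) | Y)) = False <-> False = True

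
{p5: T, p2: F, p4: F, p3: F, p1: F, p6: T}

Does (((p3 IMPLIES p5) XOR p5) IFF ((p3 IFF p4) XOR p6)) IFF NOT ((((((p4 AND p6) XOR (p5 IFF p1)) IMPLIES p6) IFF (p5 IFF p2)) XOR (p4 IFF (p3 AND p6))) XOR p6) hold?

Substituting p5=T, p2=F, p4=F, p3=F, p1=F, p6=T:
p3 IMPLIES p5 = F IMPLIES T = T
(p3 IMPLIES p5) XOR p5 = T XOR T = F
p3 IFF p4 = F IFF F = T
(p3 IFF p4) XOR p6 = T XOR T = F
((p3 IMPLIES p5) XOR p5) IFF ((p3 IFF p4) XOR p6) = F IFF F = T
p4 AND p6 = F AND T = F
p5 IFF p1 = T IFF F = F
(p4 AND p6) XOR (p5 IFF p1) = F XOR F = F
((p4 AND p6) XOR (p5 IFF p1)) IMPLIES p6 = F IMPLIES T = T
p5 IFF p2 = T IFF F = F
(((p4 AND p6) XOR (p5 IFF p1)) IMPLIES p6) IFF (p5 IFF p2) = T IFF F = F
p3 AND p6 = F AND T = F
p4 IFF (p3 AND p6) = F IFF F = T
((((p4 AND p6) XOR (p5 IFF p1)) IMPLIES p6) IFF (p5 IFF p2)) XOR (p4 IFF (p3 AND p6)) = F XOR T = T
(((((p4 AND p6) XOR (p5 IFF p1)) IMPLIES p6) IFF (p5 IFF p2)) XOR (p4 IFF (p3 AND p6))) XOR p6 = T XOR T = F
NOT ((((((p4 AND p6) XOR (p5 IFF p1)) IMPLIES p6) IFF (p5 IFF p2)) XOR (p4 IFF (p3 AND p6))) XOR p6) = NOT F = T
(((p3 IMPLIES p5) XOR p5) IFF ((p3 IFF p4) XOR p6)) IFF NOT ((((((p4 AND p6) XOR (p5 IFF p1)) IMPLIES p6) IFF (p5 IFF p2)) XOR (p4 IFF (p3 AND p6))) XOR p6) = T IFF T = T

T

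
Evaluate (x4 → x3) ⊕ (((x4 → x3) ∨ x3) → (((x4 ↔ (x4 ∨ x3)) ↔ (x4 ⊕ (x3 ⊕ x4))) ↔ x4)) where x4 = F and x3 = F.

F

x4 → x3 = F → F = T
x4 → x3 = F → F = T
(x4 → x3) ∨ x3 = T ∨ F = T
x4 ∨ x3 = F ∨ F = F
x4 ↔ (x4 ∨ x3) = F ↔ F = T
x3 ⊕ x4 = F ⊕ F = F
x4 ⊕ (x3 ⊕ x4) = F ⊕ F = F
(x4 ↔ (x4 ∨ x3)) ↔ (x4 ⊕ (x3 ⊕ x4)) = T ↔ F = F
((x4 ↔ (x4 ∨ x3)) ↔ (x4 ⊕ (x3 ⊕ x4))) ↔ x4 = F ↔ F = T
((x4 → x3) ∨ x3) → (((x4 ↔ (x4 ∨ x3)) ↔ (x4 ⊕ (x3 ⊕ x4))) ↔ x4) = T → T = T
(x4 → x3) ⊕ (((x4 → x3) ∨ x3) → (((x4 ↔ (x4 ∨ x3)) ↔ (x4 ⊕ (x3 ⊕ x4))) ↔ x4)) = T ⊕ T = F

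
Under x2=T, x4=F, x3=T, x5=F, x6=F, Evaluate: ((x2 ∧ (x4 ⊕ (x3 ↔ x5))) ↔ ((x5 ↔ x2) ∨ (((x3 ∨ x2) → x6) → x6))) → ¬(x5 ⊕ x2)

x3 ↔ x5 = T ↔ F = F
x4 ⊕ (x3 ↔ x5) = F ⊕ F = F
x2 ∧ (x4 ⊕ (x3 ↔ x5)) = T ∧ F = F
x5 ↔ x2 = F ↔ T = F
x3 ∨ x2 = T ∨ T = T
(x3 ∨ x2) → x6 = T → F = F
((x3 ∨ x2) → x6) → x6 = F → F = T
(x5 ↔ x2) ∨ (((x3 ∨ x2) → x6) → x6) = F ∨ T = T
(x2 ∧ (x4 ⊕ (x3 ↔ x5))) ↔ ((x5 ↔ x2) ∨ (((x3 ∨ x2) → x6) → x6)) = F ↔ T = F
x5 ⊕ x2 = F ⊕ T = T
¬(x5 ⊕ x2) = ¬T = F
((x2 ∧ (x4 ⊕ (x3 ↔ x5))) ↔ ((x5 ↔ x2) ∨ (((x3 ∨ x2) → x6) → x6))) → ¬(x5 ⊕ x2) = F → F = T

T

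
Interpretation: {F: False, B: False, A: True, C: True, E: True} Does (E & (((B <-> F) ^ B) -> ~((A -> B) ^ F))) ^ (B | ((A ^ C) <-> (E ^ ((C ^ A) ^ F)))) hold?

True

B <-> F = False <-> False = True
(B <-> F) ^ B = True ^ False = True
A -> B = True -> False = False
(A -> B) ^ F = False ^ False = False
~((A -> B) ^ F) = ~False = True
((B <-> F) ^ B) -> ~((A -> B) ^ F) = True -> True = True
E & (((B <-> F) ^ B) -> ~((A -> B) ^ F)) = True & True = True
A ^ C = True ^ True = False
C ^ A = True ^ True = False
(C ^ A) ^ F = False ^ False = False
E ^ ((C ^ A) ^ F) = True ^ False = True
(A ^ C) <-> (E ^ ((C ^ A) ^ F)) = False <-> True = False
B | ((A ^ C) <-> (E ^ ((C ^ A) ^ F))) = False | False = False
(E & (((B <-> F) ^ B) -> ~((A -> B) ^ F))) ^ (B | ((A ^ C) <-> (E ^ ((C ^ A) ^ F)))) = True ^ False = True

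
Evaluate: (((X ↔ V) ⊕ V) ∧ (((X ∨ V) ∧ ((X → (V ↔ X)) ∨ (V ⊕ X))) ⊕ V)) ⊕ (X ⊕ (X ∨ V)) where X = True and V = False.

X ↔ V = True ↔ False = False
(X ↔ V) ⊕ V = False ⊕ False = False
X ∨ V = True ∨ False = True
V ↔ X = False ↔ True = False
X → (V ↔ X) = True → False = False
V ⊕ X = False ⊕ True = True
(X → (V ↔ X)) ∨ (V ⊕ X) = False ∨ True = True
(X ∨ V) ∧ ((X → (V ↔ X)) ∨ (V ⊕ X)) = True ∧ True = True
((X ∨ V) ∧ ((X → (V ↔ X)) ∨ (V ⊕ X))) ⊕ V = True ⊕ False = True
((X ↔ V) ⊕ V) ∧ (((X ∨ V) ∧ ((X → (V ↔ X)) ∨ (V ⊕ X))) ⊕ V) = False ∧ True = False
X ∨ V = True ∨ False = True
X ⊕ (X ∨ V) = True ⊕ True = False
(((X ↔ V) ⊕ V) ∧ (((X ∨ V) ∧ ((X → (V ↔ X)) ∨ (V ⊕ X))) ⊕ V)) ⊕ (X ⊕ (X ∨ V)) = False ⊕ False = False

False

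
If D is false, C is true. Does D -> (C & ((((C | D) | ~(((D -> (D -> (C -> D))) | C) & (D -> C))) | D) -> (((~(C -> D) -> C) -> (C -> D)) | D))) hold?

C | D = True | False = True
C -> D = True -> False = False
D -> (C -> D) = False -> False = True
D -> (D -> (C -> D)) = False -> True = True
(D -> (D -> (C -> D))) | C = True | True = True
D -> C = False -> True = True
((D -> (D -> (C -> D))) | C) & (D -> C) = True & True = True
~(((D -> (D -> (C -> D))) | C) & (D -> C)) = ~True = False
(C | D) | ~(((D -> (D -> (C -> D))) | C) & (D -> C)) = True | False = True
((C | D) | ~(((D -> (D -> (C -> D))) | C) & (D -> C))) | D = True | False = True
C -> D = True -> False = False
~(C -> D) = ~False = True
~(C -> D) -> C = True -> True = True
C -> D = True -> False = False
(~(C -> D) -> C) -> (C -> D) = True -> False = False
((~(C -> D) -> C) -> (C -> D)) | D = False | False = False
(((C | D) | ~(((D -> (D -> (C -> D))) | C) & (D -> C))) | D) -> (((~(C -> D) -> C) -> (C -> D)) | D) = True -> False = False
C & ((((C | D) | ~(((D -> (D -> (C -> D))) | C) & (D -> C))) | D) -> (((~(C -> D) -> C) -> (C -> D)) | D)) = True & False = False
D -> (C & ((((C | D) | ~(((D -> (D -> (C -> D))) | C) & (D -> C))) | D) -> (((~(C -> D) -> C) -> (C -> D)) | D))) = False -> False = True

True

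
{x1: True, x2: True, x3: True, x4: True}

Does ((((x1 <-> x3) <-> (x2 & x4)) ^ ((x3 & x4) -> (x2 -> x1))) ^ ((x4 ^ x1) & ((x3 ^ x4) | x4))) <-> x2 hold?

False

x1 <-> x3 = True <-> True = True
x2 & x4 = True & True = True
(x1 <-> x3) <-> (x2 & x4) = True <-> True = True
x3 & x4 = True & True = True
x2 -> x1 = True -> True = True
(x3 & x4) -> (x2 -> x1) = True -> True = True
((x1 <-> x3) <-> (x2 & x4)) ^ ((x3 & x4) -> (x2 -> x1)) = True ^ True = False
x4 ^ x1 = True ^ True = False
x3 ^ x4 = True ^ True = False
(x3 ^ x4) | x4 = False | True = True
(x4 ^ x1) & ((x3 ^ x4) | x4) = False & True = False
(((x1 <-> x3) <-> (x2 & x4)) ^ ((x3 & x4) -> (x2 -> x1))) ^ ((x4 ^ x1) & ((x3 ^ x4) | x4)) = False ^ False = False
((((x1 <-> x3) <-> (x2 & x4)) ^ ((x3 & x4) -> (x2 -> x1))) ^ ((x4 ^ x1) & ((x3 ^ x4) | x4))) <-> x2 = False <-> True = False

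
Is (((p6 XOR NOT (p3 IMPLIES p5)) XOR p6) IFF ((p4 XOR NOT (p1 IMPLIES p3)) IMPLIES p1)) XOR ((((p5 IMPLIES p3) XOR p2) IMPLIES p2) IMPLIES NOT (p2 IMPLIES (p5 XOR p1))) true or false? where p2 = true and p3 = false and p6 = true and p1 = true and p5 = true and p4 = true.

Substituting p2=true, p3=false, p6=true, p1=true, p5=true, p4=true:
p3 IMPLIES p5 = false IMPLIES true = true
NOT (p3 IMPLIES p5) = NOT true = false
p6 XOR NOT (p3 IMPLIES p5) = true XOR false = true
(p6 XOR NOT (p3 IMPLIES p5)) XOR p6 = true XOR true = false
p1 IMPLIES p3 = true IMPLIES false = false
NOT (p1 IMPLIES p3) = NOT false = true
p4 XOR NOT (p1 IMPLIES p3) = true XOR true = false
(p4 XOR NOT (p1 IMPLIES p3)) IMPLIES p1 = false IMPLIES true = true
((p6 XOR NOT (p3 IMPLIES p5)) XOR p6) IFF ((p4 XOR NOT (p1 IMPLIES p3)) IMPLIES p1) = false IFF true = false
p5 IMPLIES p3 = true IMPLIES false = false
(p5 IMPLIES p3) XOR p2 = false XOR true = true
((p5 IMPLIES p3) XOR p2) IMPLIES p2 = true IMPLIES true = true
p5 XOR p1 = true XOR true = false
p2 IMPLIES (p5 XOR p1) = true IMPLIES false = false
NOT (p2 IMPLIES (p5 XOR p1)) = NOT false = true
(((p5 IMPLIES p3) XOR p2) IMPLIES p2) IMPLIES NOT (p2 IMPLIES (p5 XOR p1)) = true IMPLIES true = true
(((p6 XOR NOT (p3 IMPLIES p5)) XOR p6) IFF ((p4 XOR NOT (p1 IMPLIES p3)) IMPLIES p1)) XOR ((((p5 IMPLIES p3) XOR p2) IMPLIES p2) IMPLIES NOT (p2 IMPLIES (p5 XOR p1))) = false XOR true = true

true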